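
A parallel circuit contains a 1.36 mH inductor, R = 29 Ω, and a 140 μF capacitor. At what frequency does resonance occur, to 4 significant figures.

ω₀ = 1/√(LC) = 1/√(0.00136 × 0.00014) = 2292 rad/s
f₀ = ω₀/(2π) = 364.7 Hz

364.7 Hz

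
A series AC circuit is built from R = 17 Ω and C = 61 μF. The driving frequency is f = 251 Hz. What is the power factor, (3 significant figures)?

0.853

ω = 2πf = 1577 rad/s
X_C = 1/(ωC) = 10.4 Ω
Z = 17.0 − j10.4 Ω
|Z| = √(17.0² + 10.4²) = 19.9 Ω
∠Z = arctan(-10.4/17.0) = -31.4°
cos φ = cos(-31.4°) = 0.853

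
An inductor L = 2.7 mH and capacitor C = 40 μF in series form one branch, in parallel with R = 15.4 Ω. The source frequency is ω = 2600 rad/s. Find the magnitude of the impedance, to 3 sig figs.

2.56 Ω

X_L = ωL = 7.02 Ω
X_C = 1/(ωC) = 9.62 Ω
Branch 1: Z₁ = R = 15.4 Ω
Branch 2 (series LC): Z₂ = j(X_L − X_C) = −j2.60 Ω
Parallel: Z = Z₁Z₂/(Z₁+Z₂), |Z| = 2.56 Ω, ∠Z = -80.4°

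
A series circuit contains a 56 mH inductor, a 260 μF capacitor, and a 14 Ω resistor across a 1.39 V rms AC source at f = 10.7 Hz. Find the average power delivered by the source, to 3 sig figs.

ω = 2πf = 67.23 rad/s
X_L = ωL = 3.76 Ω
X_C = 1/(ωC) = 57.2 Ω
Net reactance X = X_L − X_C = -53.4 Ω
Z = 14.0 − j53.4 Ω
|Z| = √(14.0² + 53.4²) = 55.2 Ω
∠Z = arctan(-53.4/14.0) = -75.3°
I = V/|Z| = 25.2 mA
P = VI cos φ = 1.39 × 0.0252 × cos(-75.3°) = 8.86 mW

8.86 mW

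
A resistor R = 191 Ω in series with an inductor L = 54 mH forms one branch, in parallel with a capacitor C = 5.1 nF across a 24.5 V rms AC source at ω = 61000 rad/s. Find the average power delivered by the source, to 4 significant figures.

10.53 mW

X_L = ωL = 3294 Ω
X_C = 1/(ωC) = 3214 Ω
Branch 1 (R+jX_L): Z₁ = 191.0 + j3294 Ω, |Z₁| = 3300 Ω
Branch 2 (−jX_C): Z₂ = −j3214 Ω
Parallel: Z = Z₁Z₂/(Z₁+Z₂), |Z| = 51260 Ω, ∠Z = -25.94°
I = V/|Z| = 478.0 μA
P = VI cos φ = 24.5 × 0.0004780 × cos(-25.94°) = 10.53 mW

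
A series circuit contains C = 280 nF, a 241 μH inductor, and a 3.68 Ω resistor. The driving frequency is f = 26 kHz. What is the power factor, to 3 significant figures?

0.206

ω = 2πf = 163400 rad/s
X_L = ωL = 39.4 Ω
X_C = 1/(ωC) = 21.9 Ω
Net reactance X = X_L − X_C = 17.5 Ω
Z = 3.68 + j17.5 Ω
|Z| = √(3.68² + 17.5²) = 17.9 Ω
∠Z = arctan(17.5/3.68) = 78.1°
cos φ = cos(78.1°) = 0.206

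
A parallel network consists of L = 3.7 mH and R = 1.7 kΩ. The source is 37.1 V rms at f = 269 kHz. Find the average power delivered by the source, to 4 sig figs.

ω = 2πf = 1.69e+06 rad/s
X_L = ωL = 6254 Ω
Parallel: admittances add. Y = 1/R + 1/(jωL)
Y = (0.0005882 − j0.0001599) S
|Y| = 0.0006096 S → |Z| = 1/|Y| = 1640 Ω, ∠Z = −∠Y = 15.21°
I = V/|Z| = 22.62 mA
P = VI cos φ = 37.1 × 0.02262 × cos(15.21°) = 809.7 mW

809.7 mW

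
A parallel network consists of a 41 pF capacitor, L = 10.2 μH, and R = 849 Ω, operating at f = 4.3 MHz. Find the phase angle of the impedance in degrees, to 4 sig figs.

64.96°

ω = 2πf = 2.702e+07 rad/s
X_L = ωL = 275.6 Ω
X_C = 1/(ωC) = 902.8 Ω
Parallel: admittances add. Y = 1/R + 1/(jωL) + jωC
Y = (0.001178 − j0.002521) S
|Y| = 0.002783 S → |Z| = 1/|Y| = 359.4 Ω, ∠Z = −∠Y = 64.96°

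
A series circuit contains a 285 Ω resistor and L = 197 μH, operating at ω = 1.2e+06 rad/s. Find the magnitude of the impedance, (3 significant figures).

370 Ω

X_L = ωL = 236 Ω
Z = 285 + j236 Ω
|Z| = √(285² + 236²) = 370 Ω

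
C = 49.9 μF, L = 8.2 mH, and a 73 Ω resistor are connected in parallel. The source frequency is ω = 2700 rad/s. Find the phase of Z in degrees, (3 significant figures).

-81.3°

X_L = ωL = 22.1 Ω
X_C = 1/(ωC) = 7.42 Ω
Parallel: admittances add. Y = 1/R + 1/(jωL) + jωC
Y = (0.0137 + j0.0896) S
|Y| = 0.0906 S → |Z| = 1/|Y| = 11.0 Ω, ∠Z = −∠Y = -81.3°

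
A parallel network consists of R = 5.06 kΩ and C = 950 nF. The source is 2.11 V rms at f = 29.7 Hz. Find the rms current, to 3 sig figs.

ω = 2πf = 186.6 rad/s
X_C = 1/(ωC) = 5640 Ω
Parallel: admittances add. Y = 1/R + jωC
Y = (0.000198 + j0.000177) S
|Y| = 0.000265 S → |Z| = 1/|Y| = 3770 Ω, ∠Z = −∠Y = -41.9°
I = V/|Z| = 2.11/3770 = 560 μA

560 μA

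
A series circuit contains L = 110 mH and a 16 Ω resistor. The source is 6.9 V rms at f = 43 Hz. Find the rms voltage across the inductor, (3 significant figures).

ω = 2πf = 270.2 rad/s
X_L = ωL = 29.7 Ω
Z = 16.0 + j29.7 Ω
|Z| = √(16.0² + 29.7²) = 33.8 Ω
I = V/|Z| = 204 mA
V_L = I·|Z_L| = 0.204 × 29.7 = 6.08 V

6.08 V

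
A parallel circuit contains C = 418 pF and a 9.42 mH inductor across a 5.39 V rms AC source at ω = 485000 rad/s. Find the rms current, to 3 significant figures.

X_L = ωL = 4570 Ω
X_C = 1/(ωC) = 4930 Ω
Parallel: admittances add. Y = 1/(jωL) + jωC
Y = (0 − j1.62e-05) S
|Y| = 1.62e-05 S → |Z| = 1/|Y| = 61900 Ω, ∠Z = −∠Y = 90.0°
I = V/|Z| = 5.39/61900 = 87.1 μA

87.1 μA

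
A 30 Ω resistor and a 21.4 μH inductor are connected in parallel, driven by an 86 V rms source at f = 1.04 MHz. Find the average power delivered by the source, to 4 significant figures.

ω = 2πf = 6.535e+06 rad/s
X_L = ωL = 139.8 Ω
Parallel: admittances add. Y = 1/R + 1/(jωL)
Y = (0.03333 − j0.007151) S
|Y| = 0.03409 S → |Z| = 1/|Y| = 29.33 Ω, ∠Z = −∠Y = 12.11°
I = V/|Z| = 2.932 A
P = VI cos φ = 86 × 2.932 × cos(12.11°) = 246.5 W

246.5 W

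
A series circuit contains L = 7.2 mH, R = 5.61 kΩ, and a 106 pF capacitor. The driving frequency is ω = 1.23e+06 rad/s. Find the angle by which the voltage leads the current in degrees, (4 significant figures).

11.94°

X_L = ωL = 8856 Ω
X_C = 1/(ωC) = 7670 Ω
Net reactance X = X_L − X_C = 1186 Ω
Z = 5610 + j1186 Ω
|Z| = √(5610² + 1186²) = 5734 Ω
∠Z = arctan(1186/5610) = 11.94°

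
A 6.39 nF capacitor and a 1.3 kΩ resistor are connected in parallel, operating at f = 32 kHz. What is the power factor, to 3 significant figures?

0.514

ω = 2πf = 201100 rad/s
X_C = 1/(ωC) = 778 Ω
Parallel: admittances add. Y = 1/R + jωC
Y = (0.000769 + j0.00128) S
|Y| = 0.00150 S → |Z| = 1/|Y| = 668 Ω, ∠Z = −∠Y = -59.1°
cos φ = cos(-59.1°) = 0.514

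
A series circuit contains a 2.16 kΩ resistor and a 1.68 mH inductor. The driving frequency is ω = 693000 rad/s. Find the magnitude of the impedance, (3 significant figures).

2450 Ω

X_L = ωL = 1160 Ω
Z = 2160 + j1160 Ω
|Z| = √(2160² + 1160²) = 2450 Ω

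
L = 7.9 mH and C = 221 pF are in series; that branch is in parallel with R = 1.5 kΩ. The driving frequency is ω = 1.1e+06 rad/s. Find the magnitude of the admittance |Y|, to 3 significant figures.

702 μS

X_L = ωL = 8690 Ω
X_C = 1/(ωC) = 4110 Ω
Branch 1: Z₁ = R = 1500 Ω
Branch 2 (series LC): Z₂ = j(X_L − X_C) = j4580 Ω
Parallel: Z = Z₁Z₂/(Z₁+Z₂), |Z| = 1430 Ω, ∠Z = 18.1°
|Y| = 1/|Z| = 702 μS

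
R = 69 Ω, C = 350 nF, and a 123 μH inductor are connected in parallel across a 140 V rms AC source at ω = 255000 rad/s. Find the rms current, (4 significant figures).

X_L = ωL = 31.37 Ω
X_C = 1/(ωC) = 11.20 Ω
Parallel: admittances add. Y = 1/R + 1/(jωL) + jωC
Y = (0.01449 + j0.05737) S
|Y| = 0.05917 S → |Z| = 1/|Y| = 16.90 Ω, ∠Z = −∠Y = -75.82°
I = V/|Z| = 140/16.90 = 8.284 A

8.284 A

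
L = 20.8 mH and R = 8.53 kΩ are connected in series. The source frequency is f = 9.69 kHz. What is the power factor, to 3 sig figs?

0.989

ω = 2πf = 60880 rad/s
X_L = ωL = 1270 Ω
Z = 8530 + j1270 Ω
|Z| = √(8530² + 1270²) = 8620 Ω
∠Z = arctan(1270/8530) = 8.44°
cos φ = cos(8.44°) = 0.989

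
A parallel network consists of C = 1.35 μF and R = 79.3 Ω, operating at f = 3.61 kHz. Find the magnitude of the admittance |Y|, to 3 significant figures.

33.1 mS

ω = 2πf = 22680 rad/s
X_C = 1/(ωC) = 32.7 Ω
Parallel: admittances add. Y = 1/R + jωC
Y = (0.0126 + j0.0306) S
|Y| = 0.0331 S → |Z| = 1/|Y| = 30.2 Ω, ∠Z = −∠Y = -67.6°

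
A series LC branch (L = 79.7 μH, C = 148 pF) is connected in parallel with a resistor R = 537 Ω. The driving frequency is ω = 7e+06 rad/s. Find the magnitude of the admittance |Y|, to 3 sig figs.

X_L = ωL = 558 Ω
X_C = 1/(ωC) = 965 Ω
Branch 1: Z₁ = R = 537 Ω
Branch 2 (series LC): Z₂ = j(X_L − X_C) = −j407 Ω
Parallel: Z = Z₁Z₂/(Z₁+Z₂), |Z| = 325 Ω, ∠Z = -52.8°
|Y| = 1/|Z| = 3.08 mS

3.08 mS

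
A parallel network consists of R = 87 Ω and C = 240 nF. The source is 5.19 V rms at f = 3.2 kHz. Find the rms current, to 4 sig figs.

ω = 2πf = 20110 rad/s
X_C = 1/(ωC) = 207.2 Ω
Parallel: admittances add. Y = 1/R + jωC
Y = (0.01149 + j0.004825) S
|Y| = 0.01247 S → |Z| = 1/|Y| = 80.22 Ω, ∠Z = −∠Y = -22.77°
I = V/|Z| = 5.19/80.22 = 64.70 mA

64.70 mA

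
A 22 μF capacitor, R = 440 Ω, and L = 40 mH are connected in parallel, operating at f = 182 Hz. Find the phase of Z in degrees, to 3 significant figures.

ω = 2πf = 1144 rad/s
X_L = ωL = 45.7 Ω
X_C = 1/(ωC) = 39.7 Ω
Parallel: admittances add. Y = 1/R + 1/(jωL) + jωC
Y = (0.00227 + j0.00330) S
|Y| = 0.00400 S → |Z| = 1/|Y| = 250 Ω, ∠Z = −∠Y = -55.4°

-55.4°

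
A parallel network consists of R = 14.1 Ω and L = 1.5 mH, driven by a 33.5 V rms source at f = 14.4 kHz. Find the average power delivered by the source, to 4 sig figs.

ω = 2πf = 90480 rad/s
X_L = ωL = 135.7 Ω
Parallel: admittances add. Y = 1/R + 1/(jωL)
Y = (0.07092 − j0.007368) S
|Y| = 0.07130 S → |Z| = 1/|Y| = 14.02 Ω, ∠Z = −∠Y = 5.931°
I = V/|Z| = 2.389 A
P = VI cos φ = 33.5 × 2.389 × cos(5.931°) = 79.59 W

79.59 W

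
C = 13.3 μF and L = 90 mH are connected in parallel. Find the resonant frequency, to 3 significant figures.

ω₀ = 1/√(LC) = 1/√(0.09 × 1.33e-05) = 914.0 rad/s
f₀ = ω₀/(2π) = 145 Hz

145 Hz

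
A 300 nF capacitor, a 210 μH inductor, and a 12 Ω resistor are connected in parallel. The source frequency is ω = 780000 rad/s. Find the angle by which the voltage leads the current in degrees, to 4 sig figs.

X_L = ωL = 163.8 Ω
X_C = 1/(ωC) = 4.274 Ω
Parallel: admittances add. Y = 1/R + 1/(jωL) + jωC
Y = (0.08333 + j0.2279) S
|Y| = 0.2427 S → |Z| = 1/|Y| = 4.121 Ω, ∠Z = −∠Y = -69.91°

-69.91°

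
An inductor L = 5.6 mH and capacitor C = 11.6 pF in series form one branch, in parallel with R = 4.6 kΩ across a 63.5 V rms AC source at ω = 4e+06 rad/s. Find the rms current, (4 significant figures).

76.12 mA

X_L = ωL = 22400 Ω
X_C = 1/(ωC) = 21550 Ω
Branch 1: Z₁ = R = 4600 Ω
Branch 2 (series LC): Z₂ = j(X_L − X_C) = j848.3 Ω
Parallel: Z = Z₁Z₂/(Z₁+Z₂), |Z| = 834.2 Ω, ∠Z = 79.55°
I = V/|Z| = 63.5/834.2 = 76.12 mA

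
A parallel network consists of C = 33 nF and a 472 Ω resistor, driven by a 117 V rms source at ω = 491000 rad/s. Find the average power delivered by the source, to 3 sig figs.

X_C = 1/(ωC) = 61.7 Ω
Parallel: admittances add. Y = 1/R + jωC
Y = (0.00212 + j0.0162) S
|Y| = 0.0163 S → |Z| = 1/|Y| = 61.2 Ω, ∠Z = −∠Y = -82.6°
I = V/|Z| = 1.91 A
P = VI cos φ = 117 × 1.91 × cos(-82.6°) = 29.0 W

29.0 W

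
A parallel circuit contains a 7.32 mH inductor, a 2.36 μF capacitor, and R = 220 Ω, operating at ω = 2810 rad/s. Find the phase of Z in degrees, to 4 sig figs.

83.82°

X_L = ωL = 20.57 Ω
X_C = 1/(ωC) = 150.8 Ω
Parallel: admittances add. Y = 1/R + 1/(jωL) + jωC
Y = (0.004545 − j0.04198) S
|Y| = 0.04223 S → |Z| = 1/|Y| = 23.68 Ω, ∠Z = −∠Y = 83.82°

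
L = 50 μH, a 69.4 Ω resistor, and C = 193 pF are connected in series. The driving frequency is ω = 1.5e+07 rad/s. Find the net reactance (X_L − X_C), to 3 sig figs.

X_L = ωL = 750 Ω
X_C = 1/(ωC) = 345 Ω
X = 750 − 345 = 405 Ω

405 Ω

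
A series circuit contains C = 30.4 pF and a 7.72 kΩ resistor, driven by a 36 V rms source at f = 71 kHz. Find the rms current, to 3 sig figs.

ω = 2πf = 446100 rad/s
X_C = 1/(ωC) = 73700 Ω
Z = 7720 − j73700 Ω
|Z| = √(7720² + 73700²) = 74100 Ω
I = V/|Z| = 36/74100 = 486 μA

486 μA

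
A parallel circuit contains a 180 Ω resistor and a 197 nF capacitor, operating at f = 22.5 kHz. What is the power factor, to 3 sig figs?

0.196

ω = 2πf = 141400 rad/s
X_C = 1/(ωC) = 35.9 Ω
Parallel: admittances add. Y = 1/R + jωC
Y = (0.00556 + j0.0279) S
|Y| = 0.0284 S → |Z| = 1/|Y| = 35.2 Ω, ∠Z = −∠Y = -78.7°
cos φ = cos(-78.7°) = 0.196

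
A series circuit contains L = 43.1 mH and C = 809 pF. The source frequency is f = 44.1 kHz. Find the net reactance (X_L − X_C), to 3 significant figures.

ω = 2πf = 277100 rad/s
X_L = ωL = 11900 Ω
X_C = 1/(ωC) = 4460 Ω
X = 11900 − 4460 = 7480 Ω

7480 Ω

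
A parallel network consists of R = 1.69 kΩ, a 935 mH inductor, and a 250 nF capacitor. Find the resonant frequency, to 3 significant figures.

329 Hz

ω₀ = 1/√(LC) = 1/√(0.935 × 2.5e-07) = 2068 rad/s
f₀ = ω₀/(2π) = 329 Hz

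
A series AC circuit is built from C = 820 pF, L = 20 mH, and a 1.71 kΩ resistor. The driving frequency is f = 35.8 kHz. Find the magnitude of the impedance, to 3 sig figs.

ω = 2πf = 224900 rad/s
X_L = ωL = 4500 Ω
X_C = 1/(ωC) = 5420 Ω
Net reactance X = X_L − X_C = -923 Ω
Z = 1710 − j923 Ω
|Z| = √(1710² + 923²) = 1940 Ω

1940 Ω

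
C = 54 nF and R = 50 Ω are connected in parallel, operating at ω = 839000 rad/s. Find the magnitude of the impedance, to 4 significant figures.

X_C = 1/(ωC) = 22.07 Ω
Parallel: admittances add. Y = 1/R + jωC
Y = (0.02000 + j0.04531) S
|Y| = 0.04952 S → |Z| = 1/|Y| = 20.19 Ω, ∠Z = −∠Y = -66.18°

20.19 Ω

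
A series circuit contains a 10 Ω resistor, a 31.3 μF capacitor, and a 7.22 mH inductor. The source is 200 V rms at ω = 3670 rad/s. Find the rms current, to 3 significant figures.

9.80 A

X_L = ωL = 26.5 Ω
X_C = 1/(ωC) = 8.71 Ω
Net reactance X = X_L − X_C = 17.8 Ω
Z = 10.0 + j17.8 Ω
|Z| = √(10.0² + 17.8²) = 20.4 Ω
I = V/|Z| = 200/20.4 = 9.80 A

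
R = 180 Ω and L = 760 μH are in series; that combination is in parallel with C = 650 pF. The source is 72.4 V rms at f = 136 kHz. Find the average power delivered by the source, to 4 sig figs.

2.078 W

ω = 2πf = 854500 rad/s
X_L = ωL = 649.4 Ω
X_C = 1/(ωC) = 1800 Ω
Branch 1 (R+jX_L): Z₁ = 180.0 + j649.4 Ω, |Z₁| = 673.9 Ω
Branch 2 (−jX_C): Z₂ = −j1800 Ω
Parallel: Z = Z₁Z₂/(Z₁+Z₂), |Z| = 1042 Ω, ∠Z = 65.62°
I = V/|Z| = 69.51 mA
P = VI cos φ = 72.4 × 0.06951 × cos(65.62°) = 2.078 W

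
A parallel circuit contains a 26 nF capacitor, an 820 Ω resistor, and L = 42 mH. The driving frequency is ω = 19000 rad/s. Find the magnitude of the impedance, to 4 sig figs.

X_L = ωL = 798.0 Ω
X_C = 1/(ωC) = 2024 Ω
Parallel: admittances add. Y = 1/R + 1/(jωL) + jωC
Y = (0.001220 − j0.0007591) S
|Y| = 0.001436 S → |Z| = 1/|Y| = 696.1 Ω, ∠Z = −∠Y = 31.90°

696.1 Ω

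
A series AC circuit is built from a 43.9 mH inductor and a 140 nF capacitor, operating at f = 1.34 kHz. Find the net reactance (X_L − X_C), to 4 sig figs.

ω = 2πf = 8419 rad/s
X_L = ωL = 369.6 Ω
X_C = 1/(ωC) = 848.4 Ω
X = 369.6 − 848.4 = -478.8 Ω

-478.8 Ω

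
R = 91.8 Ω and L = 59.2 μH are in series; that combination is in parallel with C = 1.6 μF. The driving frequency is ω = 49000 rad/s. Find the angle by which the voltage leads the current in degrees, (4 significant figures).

-82.06°

X_L = ωL = 2.901 Ω
X_C = 1/(ωC) = 12.76 Ω
Branch 1 (R+jX_L): Z₁ = 91.80 + j2.901 Ω, |Z₁| = 91.85 Ω
Branch 2 (−jX_C): Z₂ = −j12.76 Ω
Parallel: Z = Z₁Z₂/(Z₁+Z₂), |Z| = 12.69 Ω, ∠Z = -82.06°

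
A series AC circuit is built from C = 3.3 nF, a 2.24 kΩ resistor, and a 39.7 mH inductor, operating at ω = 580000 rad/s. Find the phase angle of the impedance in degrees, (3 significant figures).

84.3°

X_L = ωL = 23000 Ω
X_C = 1/(ωC) = 522 Ω
Net reactance X = X_L − X_C = 22500 Ω
Z = 2240 + j22500 Ω
|Z| = √(2240² + 22500²) = 22600 Ω
∠Z = arctan(22500/2240) = 84.3°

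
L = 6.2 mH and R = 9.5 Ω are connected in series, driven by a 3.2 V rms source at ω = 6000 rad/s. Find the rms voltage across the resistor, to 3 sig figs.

X_L = ωL = 37.2 Ω
Z = 9.50 + j37.2 Ω
|Z| = √(9.50² + 37.2²) = 38.4 Ω
I = V/|Z| = 83.3 mA
V_R = I·|Z_R| = 0.0833 × 9.50 = 0.792 V

0.792 V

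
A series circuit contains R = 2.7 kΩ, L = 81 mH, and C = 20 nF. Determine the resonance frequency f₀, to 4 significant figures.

ω₀ = 1/√(LC) = 1/√(0.081 × 2e-08) = 24850 rad/s
f₀ = ω₀/(2π) = 3.954 kHz

3.954 kHz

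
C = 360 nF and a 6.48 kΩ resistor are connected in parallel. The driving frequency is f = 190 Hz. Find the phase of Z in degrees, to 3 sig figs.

-70.2°

ω = 2πf = 1194 rad/s
X_C = 1/(ωC) = 2330 Ω
Parallel: admittances add. Y = 1/R + jωC
Y = (0.000154 + j0.000430) S
|Y| = 0.000457 S → |Z| = 1/|Y| = 2190 Ω, ∠Z = −∠Y = -70.2°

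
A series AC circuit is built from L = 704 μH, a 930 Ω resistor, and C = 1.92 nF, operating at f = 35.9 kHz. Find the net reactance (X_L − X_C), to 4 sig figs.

ω = 2πf = 225600 rad/s
X_L = ωL = 158.8 Ω
X_C = 1/(ωC) = 2309 Ω
X = 158.8 − 2309 = -2150 Ω

-2150 Ω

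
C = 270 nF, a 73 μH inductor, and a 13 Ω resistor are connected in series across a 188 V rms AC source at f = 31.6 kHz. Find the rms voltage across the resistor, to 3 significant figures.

ω = 2πf = 198500 rad/s
X_L = ωL = 14.5 Ω
X_C = 1/(ωC) = 18.7 Ω
Net reactance X = X_L − X_C = -4.16 Ω
Z = 13.0 − j4.16 Ω
|Z| = √(13.0² + 4.16²) = 13.6 Ω
I = V/|Z| = 13.8 A
V_R = I·|Z_R| = 13.8 × 13.0 = 179 V

179 V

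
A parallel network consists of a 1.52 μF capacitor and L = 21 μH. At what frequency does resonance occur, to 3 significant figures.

28.2 kHz

ω₀ = 1/√(LC) = 1/√(2.1e-05 × 1.52e-06) = 177000 rad/s
f₀ = ω₀/(2π) = 28.2 kHz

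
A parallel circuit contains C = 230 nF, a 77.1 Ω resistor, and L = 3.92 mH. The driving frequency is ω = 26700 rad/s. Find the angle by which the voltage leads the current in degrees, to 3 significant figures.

14.7°

X_L = ωL = 105 Ω
X_C = 1/(ωC) = 163 Ω
Parallel: admittances add. Y = 1/R + 1/(jωL) + jωC
Y = (0.0130 − j0.00341) S
|Y| = 0.0134 S → |Z| = 1/|Y| = 74.6 Ω, ∠Z = −∠Y = 14.7°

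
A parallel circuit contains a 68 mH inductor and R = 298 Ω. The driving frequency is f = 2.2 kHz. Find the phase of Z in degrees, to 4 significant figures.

17.59°

ω = 2πf = 13820 rad/s
X_L = ωL = 940.0 Ω
Parallel: admittances add. Y = 1/R + 1/(jωL)
Y = (0.003356 − j0.001064) S
|Y| = 0.003520 S → |Z| = 1/|Y| = 284.1 Ω, ∠Z = −∠Y = 17.59°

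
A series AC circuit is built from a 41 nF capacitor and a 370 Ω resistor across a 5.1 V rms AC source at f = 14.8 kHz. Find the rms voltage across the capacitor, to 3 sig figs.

ω = 2πf = 92990 rad/s
X_C = 1/(ωC) = 262 Ω
Z = 370 − j262 Ω
|Z| = √(370² + 262²) = 454 Ω
I = V/|Z| = 11.2 mA
V_C = I·|Z_C| = 0.0112 × 262 = 2.95 V

2.95 V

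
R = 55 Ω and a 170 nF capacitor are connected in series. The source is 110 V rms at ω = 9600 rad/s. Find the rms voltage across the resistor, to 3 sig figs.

9.83 V

X_C = 1/(ωC) = 613 Ω
Z = 55.0 − j613 Ω
|Z| = √(55.0² + 613²) = 615 Ω
I = V/|Z| = 179 mA
V_R = I·|Z_R| = 0.179 × 55.0 = 9.83 V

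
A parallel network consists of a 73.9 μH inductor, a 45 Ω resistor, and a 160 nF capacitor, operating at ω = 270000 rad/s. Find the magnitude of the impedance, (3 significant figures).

X_L = ωL = 20.0 Ω
X_C = 1/(ωC) = 23.1 Ω
Parallel: admittances add. Y = 1/R + 1/(jωL) + jωC
Y = (0.0222 − j0.00692) S
|Y| = 0.0233 S → |Z| = 1/|Y| = 43.0 Ω, ∠Z = −∠Y = 17.3°

43.0 Ω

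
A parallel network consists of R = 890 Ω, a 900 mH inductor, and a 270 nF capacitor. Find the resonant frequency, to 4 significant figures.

ω₀ = 1/√(LC) = 1/√(0.9 × 2.7e-07) = 2029 rad/s
f₀ = ω₀/(2π) = 322.9 Hz

322.9 Hz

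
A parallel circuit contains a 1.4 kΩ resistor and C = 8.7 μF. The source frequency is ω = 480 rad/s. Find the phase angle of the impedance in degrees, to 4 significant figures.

-80.29°

X_C = 1/(ωC) = 239.5 Ω
Parallel: admittances add. Y = 1/R + jωC
Y = (0.0007143 + j0.004176) S
|Y| = 0.004237 S → |Z| = 1/|Y| = 236.0 Ω, ∠Z = −∠Y = -80.29°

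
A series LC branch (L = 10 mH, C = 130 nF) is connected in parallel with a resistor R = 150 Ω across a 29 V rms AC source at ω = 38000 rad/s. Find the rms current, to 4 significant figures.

X_L = ωL = 380.0 Ω
X_C = 1/(ωC) = 202.4 Ω
Branch 1: Z₁ = R = 150.0 Ω
Branch 2 (series LC): Z₂ = j(X_L − X_C) = j177.6 Ω
Parallel: Z = Z₁Z₂/(Z₁+Z₂), |Z| = 114.6 Ω, ∠Z = 40.19°
I = V/|Z| = 29/114.6 = 253.1 mA

253.1 mA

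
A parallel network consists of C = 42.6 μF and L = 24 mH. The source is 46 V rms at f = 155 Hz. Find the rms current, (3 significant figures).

59.6 mA

ω = 2πf = 973.9 rad/s
X_L = ωL = 23.4 Ω
X_C = 1/(ωC) = 24.1 Ω
Parallel: admittances add. Y = 1/(jωL) + jωC
Y = (0 − j0.00130) S
|Y| = 0.00130 S → |Z| = 1/|Y| = 772 Ω, ∠Z = −∠Y = 90.0°
I = V/|Z| = 46/772 = 59.6 mA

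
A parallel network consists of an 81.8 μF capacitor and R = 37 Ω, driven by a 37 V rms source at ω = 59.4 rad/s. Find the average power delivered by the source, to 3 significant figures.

37.0 W

X_C = 1/(ωC) = 206 Ω
Parallel: admittances add. Y = 1/R + jωC
Y = (0.0270 + j0.00486) S
|Y| = 0.0275 S → |Z| = 1/|Y| = 36.4 Ω, ∠Z = −∠Y = -10.2°
I = V/|Z| = 1.02 A
P = VI cos φ = 37 × 1.02 × cos(-10.2°) = 37.0 W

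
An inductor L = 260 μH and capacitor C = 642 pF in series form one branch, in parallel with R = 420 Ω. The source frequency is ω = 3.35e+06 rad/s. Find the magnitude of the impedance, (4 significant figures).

X_L = ωL = 871.0 Ω
X_C = 1/(ωC) = 465.0 Ω
Branch 1: Z₁ = R = 420.0 Ω
Branch 2 (series LC): Z₂ = j(X_L − X_C) = j406.0 Ω
Parallel: Z = Z₁Z₂/(Z₁+Z₂), |Z| = 291.9 Ω, ∠Z = 45.97°

291.9 Ω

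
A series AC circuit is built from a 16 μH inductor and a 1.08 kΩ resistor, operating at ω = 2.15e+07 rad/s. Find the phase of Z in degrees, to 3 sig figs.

X_L = ωL = 344 Ω
Z = 1080 + j344 Ω
|Z| = √(1080² + 344²) = 1130 Ω
∠Z = arctan(344/1080) = 17.7°

17.7°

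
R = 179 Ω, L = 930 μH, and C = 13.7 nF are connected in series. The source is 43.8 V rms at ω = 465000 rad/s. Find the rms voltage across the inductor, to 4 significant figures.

57.66 V

X_L = ωL = 432.5 Ω
X_C = 1/(ωC) = 157.0 Ω
Net reactance X = X_L − X_C = 275.5 Ω
Z = 179.0 + j275.5 Ω
|Z| = √(179.0² + 275.5²) = 328.5 Ω
I = V/|Z| = 133.3 mA
V_L = I·|Z_L| = 0.1333 × 432.5 = 57.66 V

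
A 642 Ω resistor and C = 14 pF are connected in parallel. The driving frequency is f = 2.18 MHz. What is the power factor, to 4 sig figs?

0.9925

ω = 2πf = 1.37e+07 rad/s
X_C = 1/(ωC) = 5215 Ω
Parallel: admittances add. Y = 1/R + jωC
Y = (0.001558 + j0.0001918) S
|Y| = 0.001569 S → |Z| = 1/|Y| = 637.2 Ω, ∠Z = −∠Y = -7.018°
cos φ = cos(-7.018°) = 0.9925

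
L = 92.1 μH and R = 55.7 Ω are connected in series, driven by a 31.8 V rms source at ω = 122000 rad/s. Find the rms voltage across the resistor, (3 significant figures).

X_L = ωL = 11.2 Ω
Z = 55.7 + j11.2 Ω
|Z| = √(55.7² + 11.2²) = 56.8 Ω
I = V/|Z| = 560 mA
V_R = I·|Z_R| = 0.560 × 55.7 = 31.2 V

31.2 V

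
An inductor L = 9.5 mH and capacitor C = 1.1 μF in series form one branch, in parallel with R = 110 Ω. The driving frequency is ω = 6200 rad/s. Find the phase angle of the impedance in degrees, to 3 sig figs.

X_L = ωL = 58.9 Ω
X_C = 1/(ωC) = 147 Ω
Branch 1: Z₁ = R = 110 Ω
Branch 2 (series LC): Z₂ = j(X_L − X_C) = −j87.7 Ω
Parallel: Z = Z₁Z₂/(Z₁+Z₂), |Z| = 68.6 Ω, ∠Z = -51.4°

-51.4°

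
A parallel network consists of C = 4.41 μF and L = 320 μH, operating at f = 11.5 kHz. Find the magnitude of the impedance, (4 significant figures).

ω = 2πf = 72260 rad/s
X_L = ωL = 23.12 Ω
X_C = 1/(ωC) = 3.138 Ω
Parallel: admittances add. Y = 1/(jωL) + jωC
Y = (0 + j0.2754) S
|Y| = 0.2754 S → |Z| = 1/|Y| = 3.631 Ω, ∠Z = −∠Y = -90.00°

3.631 Ω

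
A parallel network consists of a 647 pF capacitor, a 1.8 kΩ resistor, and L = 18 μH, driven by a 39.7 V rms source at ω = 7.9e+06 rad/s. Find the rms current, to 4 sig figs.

X_L = ωL = 142.2 Ω
X_C = 1/(ωC) = 195.6 Ω
Parallel: admittances add. Y = 1/R + 1/(jωL) + jωC
Y = (0.0005556 − j0.001921) S
|Y| = 0.002000 S → |Z| = 1/|Y| = 500.1 Ω, ∠Z = −∠Y = 73.87°
I = V/|Z| = 39.7/500.1 = 79.39 mA

79.39 mA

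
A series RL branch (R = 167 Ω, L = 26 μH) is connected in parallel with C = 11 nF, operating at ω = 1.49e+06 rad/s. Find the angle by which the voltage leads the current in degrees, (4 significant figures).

X_L = ωL = 38.74 Ω
X_C = 1/(ωC) = 61.01 Ω
Branch 1 (R+jX_L): Z₁ = 167.0 + j38.74 Ω, |Z₁| = 171.4 Ω
Branch 2 (−jX_C): Z₂ = −j61.01 Ω
Parallel: Z = Z₁Z₂/(Z₁+Z₂), |Z| = 62.08 Ω, ∠Z = -69.34°

-69.34°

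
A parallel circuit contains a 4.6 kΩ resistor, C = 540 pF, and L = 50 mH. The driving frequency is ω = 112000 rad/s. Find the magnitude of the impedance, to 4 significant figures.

4042 Ω

X_L = ωL = 5600 Ω
X_C = 1/(ωC) = 16530 Ω
Parallel: admittances add. Y = 1/R + 1/(jωL) + jωC
Y = (0.0002174 − j0.0001181) S
|Y| = 0.0002474 S → |Z| = 1/|Y| = 4042 Ω, ∠Z = −∠Y = 28.51°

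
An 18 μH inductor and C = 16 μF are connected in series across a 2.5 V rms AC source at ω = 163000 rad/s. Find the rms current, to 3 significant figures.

X_L = ωL = 2.93 Ω
X_C = 1/(ωC) = 0.383 Ω
Net reactance X = X_L − X_C = 2.55 Ω
Z = j2.55 Ω
|Z| = √(0² + 2.55²) = 2.55 Ω
I = V/|Z| = 2.5/2.55 = 980 mA

980 mA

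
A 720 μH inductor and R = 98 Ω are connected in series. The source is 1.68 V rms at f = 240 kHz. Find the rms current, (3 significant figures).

ω = 2πf = 1.508e+06 rad/s
X_L = ωL = 1090 Ω
Z = 98.0 + j1090 Ω
|Z| = √(98.0² + 1090²) = 1090 Ω
I = V/|Z| = 1.68/1090 = 1.54 mA

1.54 mA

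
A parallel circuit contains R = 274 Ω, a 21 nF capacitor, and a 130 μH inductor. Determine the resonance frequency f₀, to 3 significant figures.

ω₀ = 1/√(LC) = 1/√(0.00013 × 2.1e-08) = 605200 rad/s
f₀ = ω₀/(2π) = 96.3 kHz

96.3 kHz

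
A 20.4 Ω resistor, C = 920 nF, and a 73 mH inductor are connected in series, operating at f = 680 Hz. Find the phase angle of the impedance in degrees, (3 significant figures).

70.5°

ω = 2πf = 4273 rad/s
X_L = ωL = 312 Ω
X_C = 1/(ωC) = 254 Ω
Net reactance X = X_L − X_C = 57.5 Ω
Z = 20.4 + j57.5 Ω
|Z| = √(20.4² + 57.5²) = 61.0 Ω
∠Z = arctan(57.5/20.4) = 70.5°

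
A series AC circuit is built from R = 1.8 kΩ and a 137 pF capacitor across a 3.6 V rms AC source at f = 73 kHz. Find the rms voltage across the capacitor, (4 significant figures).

ω = 2πf = 458700 rad/s
X_C = 1/(ωC) = 15910 Ω
Z = 1800 − j15910 Ω
|Z| = √(1800² + 15910²) = 16020 Ω
I = V/|Z| = 224.8 μA
V_C = I·|Z_C| = 0.0002248 × 15910 = 3.577 V

3.577 V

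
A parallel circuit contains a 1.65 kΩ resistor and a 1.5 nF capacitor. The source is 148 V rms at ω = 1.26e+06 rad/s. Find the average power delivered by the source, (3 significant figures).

X_C = 1/(ωC) = 529 Ω
Parallel: admittances add. Y = 1/R + jωC
Y = (0.000606 + j0.00189) S
|Y| = 0.00198 S → |Z| = 1/|Y| = 504 Ω, ∠Z = −∠Y = -72.2°
I = V/|Z| = 294 mA
P = VI cos φ = 148 × 0.294 × cos(-72.2°) = 13.3 W

13.3 W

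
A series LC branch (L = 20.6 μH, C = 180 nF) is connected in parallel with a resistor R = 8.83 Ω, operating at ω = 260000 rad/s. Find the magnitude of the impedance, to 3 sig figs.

X_L = ωL = 5.36 Ω
X_C = 1/(ωC) = 21.4 Ω
Branch 1: Z₁ = R = 8.83 Ω
Branch 2 (series LC): Z₂ = j(X_L − X_C) = −j16.0 Ω
Parallel: Z = Z₁Z₂/(Z₁+Z₂), |Z| = 7.73 Ω, ∠Z = -28.9°

7.73 Ω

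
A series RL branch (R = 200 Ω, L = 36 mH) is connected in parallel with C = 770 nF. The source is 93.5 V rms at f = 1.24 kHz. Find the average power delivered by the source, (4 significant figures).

ω = 2πf = 7791 rad/s
X_L = ωL = 280.5 Ω
X_C = 1/(ωC) = 166.7 Ω
Branch 1 (R+jX_L): Z₁ = 200.0 + j280.5 Ω, |Z₁| = 344.5 Ω
Branch 2 (−jX_C): Z₂ = −j166.7 Ω
Parallel: Z = Z₁Z₂/(Z₁+Z₂), |Z| = 249.5 Ω, ∠Z = -65.13°
I = V/|Z| = 374.7 mA
P = VI cos φ = 93.5 × 0.3747 × cos(-65.13°) = 14.73 W

14.73 W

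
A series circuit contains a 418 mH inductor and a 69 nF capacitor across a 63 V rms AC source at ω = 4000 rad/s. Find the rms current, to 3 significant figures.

32.3 mA

X_L = ωL = 1670 Ω
X_C = 1/(ωC) = 3620 Ω
Net reactance X = X_L − X_C = -1950 Ω
Z = − j1950 Ω
|Z| = √(0² + 1950²) = 1950 Ω
I = V/|Z| = 63/1950 = 32.3 mA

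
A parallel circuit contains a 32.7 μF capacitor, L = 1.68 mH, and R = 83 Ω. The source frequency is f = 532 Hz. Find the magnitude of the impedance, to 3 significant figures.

14.3 Ω

ω = 2πf = 3343 rad/s
X_L = ωL = 5.62 Ω
X_C = 1/(ωC) = 9.15 Ω
Parallel: admittances add. Y = 1/R + 1/(jωL) + jωC
Y = (0.0120 − j0.0688) S
|Y| = 0.0698 S → |Z| = 1/|Y| = 14.3 Ω, ∠Z = −∠Y = 80.1°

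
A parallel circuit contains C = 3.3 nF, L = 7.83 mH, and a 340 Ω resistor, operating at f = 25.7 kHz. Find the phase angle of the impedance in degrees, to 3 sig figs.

5.01°

ω = 2πf = 161500 rad/s
X_L = ωL = 1260 Ω
X_C = 1/(ωC) = 1880 Ω
Parallel: admittances add. Y = 1/R + 1/(jωL) + jωC
Y = (0.00294 − j0.000258) S
|Y| = 0.00295 S → |Z| = 1/|Y| = 339 Ω, ∠Z = −∠Y = 5.01°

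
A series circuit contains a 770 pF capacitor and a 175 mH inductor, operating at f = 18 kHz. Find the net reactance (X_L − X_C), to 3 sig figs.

ω = 2πf = 113100 rad/s
X_L = ωL = 19800 Ω
X_C = 1/(ωC) = 11500 Ω
X = 19800 − 11500 = 8310 Ω

8310 Ω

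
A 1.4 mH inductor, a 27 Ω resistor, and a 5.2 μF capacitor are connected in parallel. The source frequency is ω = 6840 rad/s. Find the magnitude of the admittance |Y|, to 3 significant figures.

78.2 mS

X_L = ωL = 9.58 Ω
X_C = 1/(ωC) = 28.1 Ω
Parallel: admittances add. Y = 1/R + 1/(jωL) + jωC
Y = (0.0370 − j0.0689) S
|Y| = 0.0782 S → |Z| = 1/|Y| = 12.8 Ω, ∠Z = −∠Y = 61.7°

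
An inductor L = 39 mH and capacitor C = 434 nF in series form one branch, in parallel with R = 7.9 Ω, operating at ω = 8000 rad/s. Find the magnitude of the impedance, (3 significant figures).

7.50 Ω

X_L = ωL = 312 Ω
X_C = 1/(ωC) = 288 Ω
Branch 1: Z₁ = R = 7.90 Ω
Branch 2 (series LC): Z₂ = j(X_L − X_C) = j24.0 Ω
Parallel: Z = Z₁Z₂/(Z₁+Z₂), |Z| = 7.50 Ω, ∠Z = 18.2°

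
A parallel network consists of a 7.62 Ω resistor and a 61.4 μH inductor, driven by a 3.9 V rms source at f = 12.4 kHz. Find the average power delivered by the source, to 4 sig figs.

ω = 2πf = 77910 rad/s
X_L = ωL = 4.784 Ω
Parallel: admittances add. Y = 1/R + 1/(jωL)
Y = (0.1312 − j0.2090) S
|Y| = 0.2468 S → |Z| = 1/|Y| = 4.052 Ω, ∠Z = −∠Y = 57.88°
I = V/|Z| = 962.6 mA
P = VI cos φ = 3.9 × 0.9626 × cos(57.88°) = 1.996 W

1.996 W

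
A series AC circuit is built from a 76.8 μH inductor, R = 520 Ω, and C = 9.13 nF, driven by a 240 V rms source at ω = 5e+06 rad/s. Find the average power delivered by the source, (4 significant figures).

X_L = ωL = 384.0 Ω
X_C = 1/(ωC) = 21.91 Ω
Net reactance X = X_L − X_C = 362.1 Ω
Z = 520.0 + j362.1 Ω
|Z| = √(520.0² + 362.1²) = 633.6 Ω
∠Z = arctan(362.1/520.0) = 34.85°
I = V/|Z| = 378.8 mA
P = VI cos φ = 240 × 0.3788 × cos(34.85°) = 74.60 W

74.60 W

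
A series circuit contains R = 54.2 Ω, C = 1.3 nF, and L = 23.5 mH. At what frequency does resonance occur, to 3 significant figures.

28.8 kHz

ω₀ = 1/√(LC) = 1/√(0.0235 × 1.3e-09) = 180900 rad/s
f₀ = ω₀/(2π) = 28.8 kHz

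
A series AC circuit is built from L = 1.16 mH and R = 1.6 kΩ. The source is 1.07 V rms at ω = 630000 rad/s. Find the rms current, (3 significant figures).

X_L = ωL = 731 Ω
Z = 1600 + j731 Ω
|Z| = √(1600² + 731²) = 1760 Ω
I = V/|Z| = 1.07/1760 = 608 μA

608 μA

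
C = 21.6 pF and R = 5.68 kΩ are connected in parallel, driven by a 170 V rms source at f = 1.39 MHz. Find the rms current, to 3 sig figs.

43.9 mA

ω = 2πf = 8.734e+06 rad/s
X_C = 1/(ωC) = 5300 Ω
Parallel: admittances add. Y = 1/R + jωC
Y = (0.000176 + j0.000189) S
|Y| = 0.000258 S → |Z| = 1/|Y| = 3880 Ω, ∠Z = −∠Y = -47.0°
I = V/|Z| = 170/3880 = 43.9 mA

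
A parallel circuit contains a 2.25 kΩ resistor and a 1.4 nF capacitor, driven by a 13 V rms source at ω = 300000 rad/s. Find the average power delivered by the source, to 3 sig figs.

75.1 mW

X_C = 1/(ωC) = 2380 Ω
Parallel: admittances add. Y = 1/R + jωC
Y = (0.000444 + j0.000420) S
|Y| = 0.000611 S → |Z| = 1/|Y| = 1640 Ω, ∠Z = −∠Y = -43.4°
I = V/|Z| = 7.95 mA
P = VI cos φ = 13 × 0.00795 × cos(-43.4°) = 75.1 mW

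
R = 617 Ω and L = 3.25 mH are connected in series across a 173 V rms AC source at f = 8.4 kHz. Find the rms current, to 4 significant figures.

ω = 2πf = 52780 rad/s
X_L = ωL = 171.5 Ω
Z = 617.0 + j171.5 Ω
|Z| = √(617.0² + 171.5²) = 640.4 Ω
I = V/|Z| = 173/640.4 = 270.1 mA

270.1 mA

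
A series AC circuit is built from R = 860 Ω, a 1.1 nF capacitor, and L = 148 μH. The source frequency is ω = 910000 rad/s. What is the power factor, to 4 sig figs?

X_L = ωL = 134.7 Ω
X_C = 1/(ωC) = 999.0 Ω
Net reactance X = X_L − X_C = -864.3 Ω
Z = 860.0 − j864.3 Ω
|Z| = √(860.0² + 864.3²) = 1219 Ω
∠Z = arctan(-864.3/860.0) = -45.14°
cos φ = cos(-45.14°) = 0.7053

0.7053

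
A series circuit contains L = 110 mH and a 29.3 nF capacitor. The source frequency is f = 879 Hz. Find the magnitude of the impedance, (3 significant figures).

5570 Ω

ω = 2πf = 5523 rad/s
X_L = ωL = 608 Ω
X_C = 1/(ωC) = 6180 Ω
Net reactance X = X_L − X_C = -5570 Ω
Z = − j5570 Ω
|Z| = √(0² + 5570²) = 5570 Ω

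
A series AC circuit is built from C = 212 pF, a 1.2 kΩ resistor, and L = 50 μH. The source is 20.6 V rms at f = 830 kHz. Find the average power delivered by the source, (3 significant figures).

ω = 2πf = 5.215e+06 rad/s
X_L = ωL = 261 Ω
X_C = 1/(ωC) = 904 Ω
Net reactance X = X_L − X_C = -644 Ω
Z = 1200 − j644 Ω
|Z| = √(1200² + 644²) = 1360 Ω
∠Z = arctan(-644/1200) = -28.2°
I = V/|Z| = 15.1 mA
P = VI cos φ = 20.6 × 0.0151 × cos(-28.2°) = 275 mW

275 mW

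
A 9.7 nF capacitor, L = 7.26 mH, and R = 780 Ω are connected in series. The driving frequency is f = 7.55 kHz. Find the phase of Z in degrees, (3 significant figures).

ω = 2πf = 47440 rad/s
X_L = ωL = 344 Ω
X_C = 1/(ωC) = 2170 Ω
Net reactance X = X_L − X_C = -1830 Ω
Z = 780 − j1830 Ω
|Z| = √(780² + 1830²) = 1990 Ω
∠Z = arctan(-1830/780) = -66.9°

-66.9°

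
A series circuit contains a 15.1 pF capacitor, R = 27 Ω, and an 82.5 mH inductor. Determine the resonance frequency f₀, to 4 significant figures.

ω₀ = 1/√(LC) = 1/√(0.0825 × 1.51e-11) = 896000 rad/s
f₀ = ω₀/(2π) = 142.6 kHz

142.6 kHz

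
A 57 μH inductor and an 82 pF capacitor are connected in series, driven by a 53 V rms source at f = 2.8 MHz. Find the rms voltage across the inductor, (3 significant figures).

ω = 2πf = 1.759e+07 rad/s
X_L = ωL = 1000 Ω
X_C = 1/(ωC) = 693 Ω
Net reactance X = X_L − X_C = 310 Ω
Z = j310 Ω
|Z| = √(0² + 310²) = 310 Ω
I = V/|Z| = 171 mA
V_L = I·|Z_L| = 0.171 × 1000 = 172 V

172 V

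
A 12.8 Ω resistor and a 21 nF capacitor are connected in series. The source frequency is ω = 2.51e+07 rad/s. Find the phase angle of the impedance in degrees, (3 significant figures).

X_C = 1/(ωC) = 1.90 Ω
Z = 12.8 − j1.90 Ω
|Z| = √(12.8² + 1.90²) = 12.9 Ω
∠Z = arctan(-1.90/12.8) = -8.43°

-8.43°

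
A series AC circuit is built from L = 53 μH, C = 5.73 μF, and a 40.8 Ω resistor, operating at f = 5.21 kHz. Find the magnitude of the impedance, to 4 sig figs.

40.96 Ω

ω = 2πf = 32740 rad/s
X_L = ωL = 1.735 Ω
X_C = 1/(ωC) = 5.331 Ω
Net reactance X = X_L − X_C = -3.596 Ω
Z = 40.80 − j3.596 Ω
|Z| = √(40.80² + 3.596²) = 40.96 Ω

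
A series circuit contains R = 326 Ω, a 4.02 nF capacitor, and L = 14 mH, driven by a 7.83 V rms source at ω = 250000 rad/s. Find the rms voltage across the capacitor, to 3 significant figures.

X_L = ωL = 3500 Ω
X_C = 1/(ωC) = 995 Ω
Net reactance X = X_L − X_C = 2500 Ω
Z = 326 + j2500 Ω
|Z| = √(326² + 2500²) = 2530 Ω
I = V/|Z| = 3.10 mA
V_C = I·|Z_C| = 0.00310 × 995 = 3.08 V

3.08 V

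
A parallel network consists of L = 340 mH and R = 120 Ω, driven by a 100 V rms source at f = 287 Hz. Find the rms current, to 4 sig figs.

ω = 2πf = 1803 rad/s
X_L = ωL = 613.1 Ω
Parallel: admittances add. Y = 1/R + 1/(jωL)
Y = (0.008333 − j0.001631) S
|Y| = 0.008491 S → |Z| = 1/|Y| = 117.8 Ω, ∠Z = −∠Y = 11.07°
I = V/|Z| = 100/117.8 = 849.1 mA

849.1 mA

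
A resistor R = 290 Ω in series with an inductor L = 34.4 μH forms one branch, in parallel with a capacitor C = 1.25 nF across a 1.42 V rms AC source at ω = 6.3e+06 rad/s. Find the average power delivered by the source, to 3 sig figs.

X_L = ωL = 217 Ω
X_C = 1/(ωC) = 127 Ω
Branch 1 (R+jX_L): Z₁ = 290 + j217 Ω, |Z₁| = 362 Ω
Branch 2 (−jX_C): Z₂ = −j127 Ω
Parallel: Z = Z₁Z₂/(Z₁+Z₂), |Z| = 151 Ω, ∠Z = -70.4°
I = V/|Z| = 9.38 mA
P = VI cos φ = 1.42 × 0.00938 × cos(-70.4°) = 4.46 mW

4.46 mW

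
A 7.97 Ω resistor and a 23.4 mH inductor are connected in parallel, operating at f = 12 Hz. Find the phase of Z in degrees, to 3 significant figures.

77.5°

ω = 2πf = 75.40 rad/s
X_L = ωL = 1.76 Ω
Parallel: admittances add. Y = 1/R + 1/(jωL)
Y = (0.125 − j0.567) S
|Y| = 0.581 S → |Z| = 1/|Y| = 1.72 Ω, ∠Z = −∠Y = 77.5°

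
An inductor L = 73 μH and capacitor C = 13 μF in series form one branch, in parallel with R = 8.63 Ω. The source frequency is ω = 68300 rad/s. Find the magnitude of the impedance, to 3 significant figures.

3.52 Ω

X_L = ωL = 4.99 Ω
X_C = 1/(ωC) = 1.13 Ω
Branch 1: Z₁ = R = 8.63 Ω
Branch 2 (series LC): Z₂ = j(X_L − X_C) = j3.86 Ω
Parallel: Z = Z₁Z₂/(Z₁+Z₂), |Z| = 3.52 Ω, ∠Z = 65.9°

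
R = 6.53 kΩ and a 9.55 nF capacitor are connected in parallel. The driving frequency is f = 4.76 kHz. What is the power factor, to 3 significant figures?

0.473

ω = 2πf = 29910 rad/s
X_C = 1/(ωC) = 3500 Ω
Parallel: admittances add. Y = 1/R + jωC
Y = (0.000153 + j0.000286) S
|Y| = 0.000324 S → |Z| = 1/|Y| = 3090 Ω, ∠Z = −∠Y = -61.8°
cos φ = cos(-61.8°) = 0.473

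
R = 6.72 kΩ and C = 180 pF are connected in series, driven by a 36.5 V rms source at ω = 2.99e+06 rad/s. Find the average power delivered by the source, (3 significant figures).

184 mW

X_C = 1/(ωC) = 1860 Ω
Z = 6720 − j1860 Ω
|Z| = √(6720² + 1860²) = 6970 Ω
∠Z = arctan(-1860/6720) = -15.5°
I = V/|Z| = 5.24 mA
P = VI cos φ = 36.5 × 0.00524 × cos(-15.5°) = 184 mW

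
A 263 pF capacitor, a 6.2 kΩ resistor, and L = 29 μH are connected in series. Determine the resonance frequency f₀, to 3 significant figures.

1.82 MHz

ω₀ = 1/√(LC) = 1/√(2.9e-05 × 2.63e-10) = 1.145e+07 rad/s
f₀ = ω₀/(2π) = 1.82 MHz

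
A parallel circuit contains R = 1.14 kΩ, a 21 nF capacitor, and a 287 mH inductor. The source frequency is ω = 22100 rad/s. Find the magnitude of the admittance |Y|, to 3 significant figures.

929 μS

X_L = ωL = 6340 Ω
X_C = 1/(ωC) = 2150 Ω
Parallel: admittances add. Y = 1/R + 1/(jωL) + jωC
Y = (0.000877 + j0.000306) S
|Y| = 0.000929 S → |Z| = 1/|Y| = 1080 Ω, ∠Z = −∠Y = -19.3°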